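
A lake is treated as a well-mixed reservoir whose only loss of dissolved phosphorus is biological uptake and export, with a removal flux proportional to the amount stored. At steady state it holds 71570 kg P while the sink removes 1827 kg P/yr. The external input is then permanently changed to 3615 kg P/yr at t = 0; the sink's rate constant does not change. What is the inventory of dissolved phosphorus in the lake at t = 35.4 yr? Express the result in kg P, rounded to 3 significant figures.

113000 kg P

τ = M₀/F₀ = 71570/1827 = 39.17 yr; rate constant k = 1/τ.
New steady state M_∞ = F₁/k = F₁·τ = 3615 × 39.17 = 141610 kg P.
M(t) = M_∞ + (M₀ − M_∞)·e^(−t/τ); t/τ = 35.4/39.17 = 0.9037, so e^(−t/τ) = 0.4051.
M(t) = 141610 − 70040 × 0.4051 = 113240 kg P.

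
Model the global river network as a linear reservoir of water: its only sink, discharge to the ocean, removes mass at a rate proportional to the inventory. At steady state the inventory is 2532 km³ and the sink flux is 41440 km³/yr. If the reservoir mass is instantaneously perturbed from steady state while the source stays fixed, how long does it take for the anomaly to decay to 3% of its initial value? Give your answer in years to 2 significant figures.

0.21 yr

For a linear reservoir the anomaly decays as exp(−t/τ) with τ = M/F = 2532/41440 = 0.06110 yr.
exp(−t/τ) = 0.03 ⇒ t = −τ ln(0.03) = 0.06110 × 3.507 = 0.2143 yr.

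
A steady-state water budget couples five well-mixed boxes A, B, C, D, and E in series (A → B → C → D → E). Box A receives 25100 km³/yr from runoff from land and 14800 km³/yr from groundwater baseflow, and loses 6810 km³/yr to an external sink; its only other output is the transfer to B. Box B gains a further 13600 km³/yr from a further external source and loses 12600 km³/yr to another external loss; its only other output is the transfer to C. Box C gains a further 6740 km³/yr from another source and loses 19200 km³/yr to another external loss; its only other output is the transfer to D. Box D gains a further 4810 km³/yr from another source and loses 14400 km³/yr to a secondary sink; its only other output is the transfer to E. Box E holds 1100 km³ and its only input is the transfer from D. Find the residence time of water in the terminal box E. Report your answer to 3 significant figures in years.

0.0914 yr

Box A: F(A→B) = (25100 + 14800) − 6810 = 33090 km³/yr.
Box B: F(B→C) = (33090 + 13600) − 12600 = 34090 km³/yr.
Box C: F(C→D) = (34090 + 6740) − 19200 = 21630 km³/yr.
Box D: F(D→E) = (21630 + 4810) − 14400 = 12040 km³/yr.
Box E throughput = its input = 12040 km³/yr; τ = 1100 / 12040 = 0.09136 yr.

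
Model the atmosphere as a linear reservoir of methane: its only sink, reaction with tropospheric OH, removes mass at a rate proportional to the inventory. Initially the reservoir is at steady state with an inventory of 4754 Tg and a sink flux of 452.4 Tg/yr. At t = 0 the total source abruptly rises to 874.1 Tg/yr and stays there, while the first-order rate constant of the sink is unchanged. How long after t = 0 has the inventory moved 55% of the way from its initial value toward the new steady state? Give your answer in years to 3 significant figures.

8.39 yr

τ = M₀/F₀ = 4754/452.4 = 10.51 yr.
The remaining gap fraction is e^(−t/τ); 55% covered ⇒ e^(−t/τ) = 0.450.
t = −τ ln(0.450) = 10.51 × 0.7985 = 8.391 yr.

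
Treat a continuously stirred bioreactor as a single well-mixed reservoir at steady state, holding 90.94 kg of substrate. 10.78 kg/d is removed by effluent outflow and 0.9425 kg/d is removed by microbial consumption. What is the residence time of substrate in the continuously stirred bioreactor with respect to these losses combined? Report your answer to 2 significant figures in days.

7.8 d

Total removal = 10.78 + 0.9425 = 11.723 kg/d.
τ = M / ΣF_out = 90.94 / 11.723 = 7.758 d.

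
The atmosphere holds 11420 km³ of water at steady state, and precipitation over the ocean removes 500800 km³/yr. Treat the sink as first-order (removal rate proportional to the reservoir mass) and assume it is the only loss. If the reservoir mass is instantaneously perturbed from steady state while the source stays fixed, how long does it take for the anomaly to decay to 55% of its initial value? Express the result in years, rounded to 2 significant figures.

0.014 yr

For a linear reservoir the anomaly decays as exp(−t/τ) with τ = M/F = 11420/500800 = 0.02280 yr.
exp(−t/τ) = 0.55 ⇒ t = −τ ln(0.55) = 0.02280 × 0.5978 = 0.01363 yr.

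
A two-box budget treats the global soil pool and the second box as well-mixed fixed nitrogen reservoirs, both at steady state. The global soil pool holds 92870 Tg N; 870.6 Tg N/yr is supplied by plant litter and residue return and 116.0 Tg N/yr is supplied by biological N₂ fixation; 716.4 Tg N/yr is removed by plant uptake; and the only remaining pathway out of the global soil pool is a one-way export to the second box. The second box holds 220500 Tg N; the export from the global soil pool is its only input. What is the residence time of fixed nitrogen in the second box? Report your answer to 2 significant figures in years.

820 yr

Balance the global soil pool: ΣF_in = 870.6 + 116.0 = 986.60 Tg N/yr.
Export to the second box = ΣF_in − (716.4) = 270.20 Tg N/yr.
At steady state the output of the second box equals its input, 270.20 Tg N/yr.
τ = M / F = 220500 / 270.20 = 816.1 yr.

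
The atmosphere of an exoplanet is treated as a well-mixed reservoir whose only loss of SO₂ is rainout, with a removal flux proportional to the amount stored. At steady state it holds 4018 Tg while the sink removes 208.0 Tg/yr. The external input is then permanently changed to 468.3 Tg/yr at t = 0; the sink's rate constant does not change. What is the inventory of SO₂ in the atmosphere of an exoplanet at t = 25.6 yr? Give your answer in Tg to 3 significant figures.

7710 Tg

The sink rate constant is k = F₀/M₀ = 208.0/4018 = 0.05177 yr⁻¹.
Solving dM/dt = F₁ − kM with M(0) = M₀ gives M(t) = F₁/k + (M₀ − F₁/k)·e^(−kt).
F₁/k = 468.3/0.05177 = 9046.3 Tg; kt = 0.05177 × 25.6 = 1.325, e^(−kt) = 0.2657.
M(25.6) = 9046.3 + (4018 − 9046.3) × 0.2657 = 9046.3 − 1336 = 7710.1 Tg.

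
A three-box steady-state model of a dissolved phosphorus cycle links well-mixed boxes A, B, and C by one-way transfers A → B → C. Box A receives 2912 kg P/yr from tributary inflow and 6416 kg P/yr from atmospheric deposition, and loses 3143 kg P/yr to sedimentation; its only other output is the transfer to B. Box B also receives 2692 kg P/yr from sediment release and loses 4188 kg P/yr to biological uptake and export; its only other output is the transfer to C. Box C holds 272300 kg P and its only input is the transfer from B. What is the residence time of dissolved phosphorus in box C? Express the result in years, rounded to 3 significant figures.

Box A: F(A→B) = (2912 + 6416) − 3143 = 6185.0 kg P/yr.
Box B: F(B→C) = (6185.0 + 2692) − 4188 = 4689.0 kg P/yr.
Box C throughput = its input = 4689.0 kg P/yr; τ = 272300 / 4689.0 = 58.07 yr.

58.1 yr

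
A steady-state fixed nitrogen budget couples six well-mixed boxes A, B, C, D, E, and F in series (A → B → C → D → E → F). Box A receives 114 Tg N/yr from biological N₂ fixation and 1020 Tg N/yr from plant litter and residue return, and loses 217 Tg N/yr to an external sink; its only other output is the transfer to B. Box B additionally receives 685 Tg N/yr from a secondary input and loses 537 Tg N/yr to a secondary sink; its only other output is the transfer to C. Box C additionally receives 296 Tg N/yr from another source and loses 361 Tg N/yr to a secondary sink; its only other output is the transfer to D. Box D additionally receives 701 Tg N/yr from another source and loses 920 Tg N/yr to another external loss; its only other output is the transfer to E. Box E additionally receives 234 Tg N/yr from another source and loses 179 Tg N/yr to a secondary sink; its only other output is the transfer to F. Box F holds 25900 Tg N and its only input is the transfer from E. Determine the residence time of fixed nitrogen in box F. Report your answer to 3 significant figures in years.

Box A: F(A→B) = (114 + 1020) − 217 = 917.00 Tg N/yr.
Box B: F(B→C) = (917.00 + 685) − 537 = 1065.0 Tg N/yr.
Box C: F(C→D) = (1065.0 + 296) − 361 = 1000.0 Tg N/yr.
Box D: F(D→E) = (1000.0 + 701) − 920 = 781.00 Tg N/yr.
Box E: F(E→F) = (781.00 + 234) − 179 = 836.00 Tg N/yr.
Box F throughput = its input = 836.00 Tg N/yr; τ = 25900 / 836.00 = 30.98 yr.

31.0 yr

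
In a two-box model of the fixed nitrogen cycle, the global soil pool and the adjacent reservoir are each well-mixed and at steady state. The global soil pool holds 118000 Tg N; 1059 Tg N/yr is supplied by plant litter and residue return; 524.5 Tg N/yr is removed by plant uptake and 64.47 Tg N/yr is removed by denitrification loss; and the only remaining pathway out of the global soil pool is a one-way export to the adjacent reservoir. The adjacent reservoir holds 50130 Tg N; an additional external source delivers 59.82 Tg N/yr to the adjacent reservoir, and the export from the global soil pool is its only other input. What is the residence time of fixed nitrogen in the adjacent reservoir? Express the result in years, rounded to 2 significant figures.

Balance the global soil pool: ΣF_in = 1059.0 Tg N/yr.
Export to the adjacent reservoir = ΣF_in − (524.5 + 64.47) = 470.03 Tg N/yr.
Total input to the adjacent reservoir = 470.03 + 59.82 = 529.85 Tg N/yr; at steady state this equals its total output.
τ = M / F = 50130 / 529.85 = 94.61 yr.

95 yr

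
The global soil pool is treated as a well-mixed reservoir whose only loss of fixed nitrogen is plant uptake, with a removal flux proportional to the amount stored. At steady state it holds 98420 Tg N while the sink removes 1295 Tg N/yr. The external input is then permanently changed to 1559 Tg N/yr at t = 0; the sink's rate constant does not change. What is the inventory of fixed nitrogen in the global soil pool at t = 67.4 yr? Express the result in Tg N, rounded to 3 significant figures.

τ = M₀/F₀ = 98420/1295 = 76.00 yr; rate constant k = 1/τ.
New steady state M_∞ = F₁/k = F₁·τ = 1559 × 76.00 = 118480 Tg N.
M(t) = M_∞ + (M₀ − M_∞)·e^(−t/τ); t/τ = 67.4/76.00 = 0.8868, so e^(−t/τ) = 0.4120.
M(t) = 118480 − 20060 × 0.4120 = 110220 Tg N.

110000 Tg N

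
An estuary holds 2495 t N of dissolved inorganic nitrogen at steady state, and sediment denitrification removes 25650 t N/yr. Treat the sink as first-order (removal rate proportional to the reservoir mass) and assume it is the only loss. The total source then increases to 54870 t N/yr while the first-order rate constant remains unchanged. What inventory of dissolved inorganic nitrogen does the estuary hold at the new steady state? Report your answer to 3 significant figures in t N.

Rate constant k = F/M = 25650 / 2495 = 10.28 yr⁻¹.
At the new steady state, source = k·M_new ⇒ M_new = 54870 / 10.28 = 5337 t N.
(Equivalently M_new = M × F_new/F_old = 2495 × 54870/25650.)

5340 t N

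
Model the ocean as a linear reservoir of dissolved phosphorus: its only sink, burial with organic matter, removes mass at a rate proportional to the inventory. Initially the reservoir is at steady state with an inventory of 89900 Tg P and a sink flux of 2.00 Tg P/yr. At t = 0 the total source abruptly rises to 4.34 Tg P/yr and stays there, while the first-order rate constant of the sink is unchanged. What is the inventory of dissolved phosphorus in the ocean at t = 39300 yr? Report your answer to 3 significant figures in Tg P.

Residence time τ = M₀/F₀ = 44950 yr. The eventual steady state is M_∞ = M₀·(F₁/F₀) = 89900 × 4.34/2.00 = 195080 Tg P.
The anomaly ΔM(t) = M(t) − M_∞ decays as ΔM₀·e^(−t/τ) with ΔM₀ = 89900 − 195080 = −105200 Tg P.
At t = 39300 yr, e^(−t/τ) = e^(−0.8743) = 0.4172, so ΔM = −43880 Tg P and M = 195080 − 43880 = 151210 Tg P.

151000 Tg P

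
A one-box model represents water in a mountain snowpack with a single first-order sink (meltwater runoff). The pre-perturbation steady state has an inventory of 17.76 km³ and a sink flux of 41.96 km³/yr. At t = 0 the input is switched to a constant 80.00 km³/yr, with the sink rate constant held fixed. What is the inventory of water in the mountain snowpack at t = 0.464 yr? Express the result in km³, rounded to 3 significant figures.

The sink rate constant is k = F₀/M₀ = 41.96/17.76 = 2.363 yr⁻¹.
Solving dM/dt = F₁ − kM with M(0) = M₀ gives M(t) = F₁/k + (M₀ − F₁/k)·e^(−kt).
F₁/k = 80.00/2.363 = 33.861 km³; kt = 2.363 × 0.464 = 1.096, e^(−kt) = 0.3341.
M(0.464) = 33.861 + (17.76 − 33.861) × 0.3341 = 33.861 − 5.380 = 28.481 km³.

28.5 km³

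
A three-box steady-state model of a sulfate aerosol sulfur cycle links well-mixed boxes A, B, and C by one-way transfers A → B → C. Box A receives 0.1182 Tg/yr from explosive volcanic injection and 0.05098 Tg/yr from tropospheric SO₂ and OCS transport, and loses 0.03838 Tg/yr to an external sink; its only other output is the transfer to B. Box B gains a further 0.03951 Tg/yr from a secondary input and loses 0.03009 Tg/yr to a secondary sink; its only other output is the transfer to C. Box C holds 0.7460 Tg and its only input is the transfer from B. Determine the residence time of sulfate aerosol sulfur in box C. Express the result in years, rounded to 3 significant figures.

5.32 yr

Box A: F(A→B) = (0.1182 + 0.05098) − 0.03838 = 0.13080 Tg/yr.
Box B: F(B→C) = (0.13080 + 0.03951) − 0.03009 = 0.14022 Tg/yr.
Box C throughput = its input = 0.14022 Tg/yr; τ = 0.7460 / 0.14022 = 5.320 yr.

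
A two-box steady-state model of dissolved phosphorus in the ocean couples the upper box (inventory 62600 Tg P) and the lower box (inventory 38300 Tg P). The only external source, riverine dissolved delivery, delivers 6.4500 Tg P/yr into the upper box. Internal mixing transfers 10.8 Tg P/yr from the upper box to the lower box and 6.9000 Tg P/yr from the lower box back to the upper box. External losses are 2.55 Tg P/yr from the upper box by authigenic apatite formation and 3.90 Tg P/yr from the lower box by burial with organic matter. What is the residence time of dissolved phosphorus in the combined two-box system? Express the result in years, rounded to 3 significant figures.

15600 yr

Residence time in the combined system uses the total inventory and the total *external* removal — internal exchanges between the two boxes cancel.
M_total = 62600 + 38300 = 100900 Tg P.
ΣF_external_out = 2.55 + 3.90 = 6.4500 Tg P/yr.
τ = M_total / ΣF_ext = 100900 / 6.4500 = 15640 yr.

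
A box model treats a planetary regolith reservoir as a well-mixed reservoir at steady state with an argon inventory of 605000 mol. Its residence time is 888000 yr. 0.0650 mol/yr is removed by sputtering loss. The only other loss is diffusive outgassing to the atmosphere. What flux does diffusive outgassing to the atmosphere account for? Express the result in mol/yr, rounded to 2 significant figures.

Total removal F = M/τ = 605000 / 888000 = 0.6813 mol/yr.
Diffusive outgassing to the atmosphere = F − (0.0650) = 0.6813 − 0.06500 = 0.6163 mol/yr.

0.62 mol/yr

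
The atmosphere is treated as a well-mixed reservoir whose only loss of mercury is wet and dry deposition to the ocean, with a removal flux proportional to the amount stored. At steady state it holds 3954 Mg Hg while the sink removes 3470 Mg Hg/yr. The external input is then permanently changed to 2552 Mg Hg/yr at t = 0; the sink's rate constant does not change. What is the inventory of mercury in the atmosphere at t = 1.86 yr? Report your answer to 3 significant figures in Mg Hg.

3110 Mg Hg

The sink rate constant is k = F₀/M₀ = 3470/3954 = 0.8776 yr⁻¹.
Solving dM/dt = F₁ − kM with M(0) = M₀ gives M(t) = F₁/k + (M₀ − F₁/k)·e^(−kt).
F₁/k = 2552/0.8776 = 2908.0 Mg Hg; kt = 0.8776 × 1.86 = 1.632, e^(−kt) = 0.1955.
M(1.86) = 2908.0 + (3954 − 2908.0) × 0.1955 = 2908.0 + 204.5 = 3112.4 Mg Hg.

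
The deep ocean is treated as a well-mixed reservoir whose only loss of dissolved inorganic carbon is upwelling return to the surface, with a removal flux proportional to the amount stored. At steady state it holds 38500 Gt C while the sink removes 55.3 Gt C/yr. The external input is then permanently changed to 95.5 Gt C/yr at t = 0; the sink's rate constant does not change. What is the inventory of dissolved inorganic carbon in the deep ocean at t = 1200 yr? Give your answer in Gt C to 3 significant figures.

61500 Gt C

Residence time τ = M₀/F₀ = 696.2 yr. The eventual steady state is M_∞ = M₀·(F₁/F₀) = 38500 × 95.5/55.3 = 66487 Gt C.
The anomaly ΔM(t) = M(t) − M_∞ decays as ΔM₀·e^(−t/τ) with ΔM₀ = 38500 − 66487 = −27990 Gt C.
At t = 1200 yr, e^(−t/τ) = e^(−1.724) = 0.1784, so ΔM = −4993 Gt C and M = 66487 − 4993 = 61494 Gt C.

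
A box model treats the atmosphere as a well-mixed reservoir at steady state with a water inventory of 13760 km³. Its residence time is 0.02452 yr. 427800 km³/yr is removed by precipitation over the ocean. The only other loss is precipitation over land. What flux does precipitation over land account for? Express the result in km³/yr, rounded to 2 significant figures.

Total removal F = M/τ = 13760 / 0.02452 = 561200 km³/yr.
Precipitation over land = F − (427800) = 561200 − 427800 = 133400 km³/yr.

130000 km³/yr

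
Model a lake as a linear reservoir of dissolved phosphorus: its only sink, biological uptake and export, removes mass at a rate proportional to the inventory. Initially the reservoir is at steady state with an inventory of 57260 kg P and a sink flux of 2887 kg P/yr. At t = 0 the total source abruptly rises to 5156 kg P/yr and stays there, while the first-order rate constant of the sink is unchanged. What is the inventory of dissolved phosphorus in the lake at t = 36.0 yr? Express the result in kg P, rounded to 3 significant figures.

94900 kg P

τ = M₀/F₀ = 57260/2887 = 19.83 yr; rate constant k = 1/τ.
New steady state M_∞ = F₁/k = F₁·τ = 5156 × 19.83 = 102260 kg P.
M(t) = M_∞ + (M₀ − M_∞)·e^(−t/τ); t/τ = 36.0/19.83 = 1.815, so e^(−t/τ) = 0.1628.
M(t) = 102260 − 45000 × 0.1628 = 94935 kg P.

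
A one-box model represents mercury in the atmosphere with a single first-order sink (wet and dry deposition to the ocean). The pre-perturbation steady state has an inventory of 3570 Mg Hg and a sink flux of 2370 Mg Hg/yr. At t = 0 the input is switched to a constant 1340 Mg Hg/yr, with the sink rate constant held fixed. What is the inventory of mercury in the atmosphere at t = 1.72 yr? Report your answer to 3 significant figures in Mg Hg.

2510 Mg Hg

τ = M₀/F₀ = 3570/2370 = 1.506 yr; rate constant k = 1/τ.
New steady state M_∞ = F₁/k = F₁·τ = 1340 × 1.506 = 2018.5 Mg Hg.
M(t) = M_∞ + (M₀ − M_∞)·e^(−t/τ); t/τ = 1.72/1.506 = 1.142, so e^(−t/τ) = 0.3192.
M(t) = 2018.5 + 1552 × 0.3192 = 2513.8 Mg Hg.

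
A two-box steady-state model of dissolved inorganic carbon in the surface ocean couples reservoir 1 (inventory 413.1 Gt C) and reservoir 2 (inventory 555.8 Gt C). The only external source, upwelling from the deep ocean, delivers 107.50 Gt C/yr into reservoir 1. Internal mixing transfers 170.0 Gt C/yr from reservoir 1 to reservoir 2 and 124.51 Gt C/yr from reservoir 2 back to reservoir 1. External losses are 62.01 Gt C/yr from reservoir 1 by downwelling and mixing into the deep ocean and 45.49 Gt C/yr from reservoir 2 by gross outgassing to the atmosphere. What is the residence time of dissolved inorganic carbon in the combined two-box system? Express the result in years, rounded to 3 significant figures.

For the system as a whole, the A↔B exchange is internal and contributes nothing to the throughput; only the external sinks remove mass.
M_total = 413.1 + 555.8 = 968.90 Gt C.
ΣF_external_out = 62.01 + 45.49 = 107.50 Gt C/yr.
τ = M_total / ΣF_ext = 968.90 / 107.50 = 9.013 yr.

9.01 yr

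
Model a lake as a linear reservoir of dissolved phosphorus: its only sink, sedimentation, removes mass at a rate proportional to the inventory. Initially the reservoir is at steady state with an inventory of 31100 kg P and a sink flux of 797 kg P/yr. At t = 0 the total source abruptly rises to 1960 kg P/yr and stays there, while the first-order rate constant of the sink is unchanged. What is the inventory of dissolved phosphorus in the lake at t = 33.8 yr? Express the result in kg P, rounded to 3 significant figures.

57400 kg P

The sink rate constant is k = F₀/M₀ = 797/31100 = 0.02563 yr⁻¹.
Solving dM/dt = F₁ − kM with M(0) = M₀ gives M(t) = F₁/k + (M₀ − F₁/k)·e^(−kt).
F₁/k = 1960/0.02563 = 76482 kg P; kt = 0.02563 × 33.8 = 0.8662, e^(−kt) = 0.4205.
M(33.8) = 76482 + (31100 − 76482) × 0.4205 = 76482 − 19090 = 57397 kg P.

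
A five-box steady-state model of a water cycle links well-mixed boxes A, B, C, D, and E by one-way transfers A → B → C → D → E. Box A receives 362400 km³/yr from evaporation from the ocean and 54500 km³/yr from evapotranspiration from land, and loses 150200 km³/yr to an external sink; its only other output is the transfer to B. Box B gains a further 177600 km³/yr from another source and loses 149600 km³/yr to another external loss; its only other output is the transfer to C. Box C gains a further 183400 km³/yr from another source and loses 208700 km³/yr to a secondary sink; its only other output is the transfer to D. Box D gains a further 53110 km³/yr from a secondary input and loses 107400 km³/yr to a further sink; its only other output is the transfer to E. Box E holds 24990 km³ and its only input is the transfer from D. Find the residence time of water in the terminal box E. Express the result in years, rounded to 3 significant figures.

0.116 yr

Box A: F(A→B) = (362400 + 54500) − 150200 = 266700 km³/yr.
Box B: F(B→C) = (266700 + 177600) − 149600 = 294700 km³/yr.
Box C: F(C→D) = (294700 + 183400) − 208700 = 269400 km³/yr.
Box D: F(D→E) = (269400 + 53110) − 107400 = 215110 km³/yr.
Box E throughput = its input = 215110 km³/yr; τ = 24990 / 215110 = 0.1162 yr.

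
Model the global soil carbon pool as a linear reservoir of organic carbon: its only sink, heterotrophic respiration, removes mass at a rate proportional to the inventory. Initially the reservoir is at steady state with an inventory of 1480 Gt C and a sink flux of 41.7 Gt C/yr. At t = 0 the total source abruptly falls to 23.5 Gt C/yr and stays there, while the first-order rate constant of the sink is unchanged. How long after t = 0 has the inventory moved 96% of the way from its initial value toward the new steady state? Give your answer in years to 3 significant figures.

114 yr

τ = M₀/F₀ = 1480/41.7 = 35.49 yr.
The remaining gap fraction is e^(−t/τ); 96% covered ⇒ e^(−t/τ) = 0.0400.
t = −τ ln(0.0400) = 35.49 × 3.219 = 114.2 yr.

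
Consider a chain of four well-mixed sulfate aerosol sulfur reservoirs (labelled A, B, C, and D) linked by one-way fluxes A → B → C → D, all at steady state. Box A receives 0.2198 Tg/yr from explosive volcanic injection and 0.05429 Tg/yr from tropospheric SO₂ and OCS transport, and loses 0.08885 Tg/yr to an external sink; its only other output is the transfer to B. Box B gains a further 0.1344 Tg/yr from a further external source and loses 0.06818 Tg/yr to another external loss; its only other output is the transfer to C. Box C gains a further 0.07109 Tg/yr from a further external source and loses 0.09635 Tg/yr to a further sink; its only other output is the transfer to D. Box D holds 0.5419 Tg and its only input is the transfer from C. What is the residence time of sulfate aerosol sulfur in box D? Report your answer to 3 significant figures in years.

2.40 yr

Box A: F(A→B) = (0.2198 + 0.05429) − 0.08885 = 0.18524 Tg/yr.
Box B: F(B→C) = (0.18524 + 0.1344) − 0.06818 = 0.25146 Tg/yr.
Box C: F(C→D) = (0.25146 + 0.07109) − 0.09635 = 0.22620 Tg/yr.
Box D throughput = its input = 0.22620 Tg/yr; τ = 0.5419 / 0.22620 = 2.396 yr.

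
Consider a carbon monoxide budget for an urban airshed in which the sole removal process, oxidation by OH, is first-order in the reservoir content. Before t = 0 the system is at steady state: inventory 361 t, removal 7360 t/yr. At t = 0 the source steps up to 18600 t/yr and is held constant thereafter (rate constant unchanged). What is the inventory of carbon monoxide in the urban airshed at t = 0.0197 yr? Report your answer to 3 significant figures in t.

τ = M₀/F₀ = 361/7360 = 0.04905 yr; rate constant k = 1/τ.
New steady state M_∞ = F₁/k = F₁·τ = 18600 × 0.04905 = 912.31 t.
M(t) = M_∞ + (M₀ − M_∞)·e^(−t/τ); t/τ = 0.0197/0.04905 = 0.4016, so e^(−t/τ) = 0.6692.
M(t) = 912.31 − 551.3 × 0.6692 = 543.36 t.

543 t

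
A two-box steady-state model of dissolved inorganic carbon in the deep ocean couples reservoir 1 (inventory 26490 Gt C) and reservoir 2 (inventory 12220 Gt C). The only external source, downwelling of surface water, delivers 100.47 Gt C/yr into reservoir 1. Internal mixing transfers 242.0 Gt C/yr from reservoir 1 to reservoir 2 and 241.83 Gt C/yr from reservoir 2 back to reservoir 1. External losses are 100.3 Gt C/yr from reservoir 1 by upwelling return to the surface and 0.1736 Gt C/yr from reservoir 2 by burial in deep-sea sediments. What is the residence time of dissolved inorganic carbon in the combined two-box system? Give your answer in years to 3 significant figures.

385 yr

Treat the two boxes together as one reservoir: the mixing fluxes between them are internal recycling, so τ = ΣM / Σ(external losses).
M_total = 26490 + 12220 = 38710 Gt C.
ΣF_external_out = 100.3 + 0.1736 = 100.47 Gt C/yr.
τ = M_total / ΣF_ext = 38710 / 100.47 = 385.3 yr.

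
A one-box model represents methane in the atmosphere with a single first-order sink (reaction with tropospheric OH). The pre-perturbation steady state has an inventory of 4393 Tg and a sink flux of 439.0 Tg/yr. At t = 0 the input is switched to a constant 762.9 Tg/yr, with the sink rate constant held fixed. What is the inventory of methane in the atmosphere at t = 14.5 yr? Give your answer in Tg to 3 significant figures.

6870 Tg

The sink rate constant is k = F₀/M₀ = 439.0/4393 = 0.09993 yr⁻¹.
Solving dM/dt = F₁ − kM with M(0) = M₀ gives M(t) = F₁/k + (M₀ − F₁/k)·e^(−kt).
F₁/k = 762.9/0.09993 = 7634.2 Tg; kt = 0.09993 × 14.5 = 1.449, e^(−kt) = 0.2348.
M(14.5) = 7634.2 + (4393 − 7634.2) × 0.2348 = 7634.2 − 761.0 = 6873.2 Tg.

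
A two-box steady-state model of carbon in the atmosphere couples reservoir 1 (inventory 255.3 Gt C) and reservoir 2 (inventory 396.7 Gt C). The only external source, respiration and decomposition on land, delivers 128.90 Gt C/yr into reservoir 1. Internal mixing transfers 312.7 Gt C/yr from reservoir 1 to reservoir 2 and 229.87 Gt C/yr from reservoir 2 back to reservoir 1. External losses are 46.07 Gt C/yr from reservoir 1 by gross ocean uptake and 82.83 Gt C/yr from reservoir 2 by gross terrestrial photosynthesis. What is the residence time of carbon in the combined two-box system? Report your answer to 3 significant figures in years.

Treat the two boxes together as one reservoir: the mixing fluxes between them are internal recycling, so τ = ΣM / Σ(external losses).
M_total = 255.3 + 396.7 = 652.00 Gt C.
ΣF_external_out = 46.07 + 82.83 = 128.90 Gt C/yr.
τ = M_total / ΣF_ext = 652.00 / 128.90 = 5.058 yr.

5.06 yr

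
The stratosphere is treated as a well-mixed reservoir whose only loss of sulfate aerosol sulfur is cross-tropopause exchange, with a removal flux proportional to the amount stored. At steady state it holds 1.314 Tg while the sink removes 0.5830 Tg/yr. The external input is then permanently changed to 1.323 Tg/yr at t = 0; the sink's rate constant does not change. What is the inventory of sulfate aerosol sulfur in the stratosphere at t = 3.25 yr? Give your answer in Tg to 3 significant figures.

2.59 Tg

Residence time τ = M₀/F₀ = 2.254 yr. The eventual steady state is M_∞ = M₀·(F₁/F₀) = 1.314 × 1.323/0.5830 = 2.9819 Tg.
The anomaly ΔM(t) = M(t) − M_∞ decays as ΔM₀·e^(−t/τ) with ΔM₀ = 1.314 − 2.9819 = −1.668 Tg.
At t = 3.25 yr, e^(−t/τ) = e^(−1.442) = 0.2365, so ΔM = −0.3944 Tg and M = 2.9819 − 0.3944 = 2.5875 Tg.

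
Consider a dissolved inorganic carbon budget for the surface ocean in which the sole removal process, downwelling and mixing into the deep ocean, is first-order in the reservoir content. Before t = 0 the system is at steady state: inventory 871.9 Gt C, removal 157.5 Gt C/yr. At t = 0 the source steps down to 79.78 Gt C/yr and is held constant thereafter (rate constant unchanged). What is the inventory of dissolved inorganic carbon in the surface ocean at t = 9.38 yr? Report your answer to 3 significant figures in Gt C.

The sink rate constant is k = F₀/M₀ = 157.5/871.9 = 0.1806 yr⁻¹.
Solving dM/dt = F₁ − kM with M(0) = M₀ gives M(t) = F₁/k + (M₀ − F₁/k)·e^(−kt).
F₁/k = 79.78/0.1806 = 441.65 Gt C; kt = 0.1806 × 9.38 = 1.694, e^(−kt) = 0.1837.
M(9.38) = 441.65 + (871.9 − 441.65) × 0.1837 = 441.65 + 79.04 = 520.69 Gt C.

521 Gt C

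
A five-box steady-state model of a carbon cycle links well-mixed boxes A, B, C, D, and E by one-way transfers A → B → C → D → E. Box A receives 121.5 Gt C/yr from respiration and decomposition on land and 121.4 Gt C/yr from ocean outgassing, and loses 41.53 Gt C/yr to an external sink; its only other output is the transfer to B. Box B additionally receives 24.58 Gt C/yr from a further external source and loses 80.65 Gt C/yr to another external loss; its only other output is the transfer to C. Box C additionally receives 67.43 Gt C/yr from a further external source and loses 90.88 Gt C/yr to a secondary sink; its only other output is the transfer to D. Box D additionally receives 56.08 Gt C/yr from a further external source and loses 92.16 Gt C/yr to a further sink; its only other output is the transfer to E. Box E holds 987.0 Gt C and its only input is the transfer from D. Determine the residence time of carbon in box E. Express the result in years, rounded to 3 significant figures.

Box A: F(A→B) = (121.5 + 121.4) − 41.53 = 201.37 Gt C/yr.
Box B: F(B→C) = (201.37 + 24.58) − 80.65 = 145.30 Gt C/yr.
Box C: F(C→D) = (145.30 + 67.43) − 90.88 = 121.85 Gt C/yr.
Box D: F(D→E) = (121.85 + 56.08) − 92.16 = 85.770 Gt C/yr.
Box E throughput = its input = 85.770 Gt C/yr; τ = 987.0 / 85.770 = 11.51 yr.

11.5 yr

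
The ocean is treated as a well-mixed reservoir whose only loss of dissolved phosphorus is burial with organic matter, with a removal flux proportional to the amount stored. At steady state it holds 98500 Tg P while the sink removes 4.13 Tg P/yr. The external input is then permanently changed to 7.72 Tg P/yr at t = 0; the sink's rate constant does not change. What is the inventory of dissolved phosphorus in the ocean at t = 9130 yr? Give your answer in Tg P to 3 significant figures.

Residence time τ = M₀/F₀ = 23850 yr. The eventual steady state is M_∞ = M₀·(F₁/F₀) = 98500 × 7.72/4.13 = 184120 Tg P.
The anomaly ΔM(t) = M(t) − M_∞ decays as ΔM₀·e^(−t/τ) with ΔM₀ = 98500 − 184120 = −85620 Tg P.
At t = 9130 yr, e^(−t/τ) = e^(−0.3828) = 0.6819, so ΔM = −58390 Tg P and M = 184120 − 58390 = 125730 Tg P.

126000 Tg P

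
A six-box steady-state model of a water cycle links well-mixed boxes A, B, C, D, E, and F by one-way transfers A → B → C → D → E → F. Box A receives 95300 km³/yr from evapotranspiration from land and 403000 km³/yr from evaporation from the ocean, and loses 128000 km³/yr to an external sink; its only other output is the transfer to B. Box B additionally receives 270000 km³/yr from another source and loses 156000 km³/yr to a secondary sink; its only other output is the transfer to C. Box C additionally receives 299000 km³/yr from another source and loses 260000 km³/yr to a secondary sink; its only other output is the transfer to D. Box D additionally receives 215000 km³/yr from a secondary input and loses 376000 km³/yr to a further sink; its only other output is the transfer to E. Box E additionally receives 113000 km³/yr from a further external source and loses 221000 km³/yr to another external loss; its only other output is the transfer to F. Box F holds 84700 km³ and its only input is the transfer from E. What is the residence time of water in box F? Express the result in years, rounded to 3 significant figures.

0.333 yr

Box A: F(A→B) = (95300 + 403000) − 128000 = 370300 km³/yr.
Box B: F(B→C) = (370300 + 270000) − 156000 = 484300 km³/yr.
Box C: F(C→D) = (484300 + 299000) − 260000 = 523300 km³/yr.
Box D: F(D→E) = (523300 + 215000) − 376000 = 362300 km³/yr.
Box E: F(E→F) = (362300 + 113000) − 221000 = 254300 km³/yr.
Box F throughput = its input = 254300 km³/yr; τ = 84700 / 254300 = 0.3331 yr.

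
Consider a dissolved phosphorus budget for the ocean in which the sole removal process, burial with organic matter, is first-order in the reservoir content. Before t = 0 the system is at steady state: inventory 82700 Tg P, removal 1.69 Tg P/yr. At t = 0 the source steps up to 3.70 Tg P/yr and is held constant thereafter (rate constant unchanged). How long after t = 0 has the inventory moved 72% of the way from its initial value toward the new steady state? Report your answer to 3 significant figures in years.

62300 yr

τ = M₀/F₀ = 82700/1.69 = 48930 yr.
The remaining gap fraction is e^(−t/τ); 72% covered ⇒ e^(−t/τ) = 0.280.
t = −τ ln(0.280) = 48930 × 1.273 = 62290 yr.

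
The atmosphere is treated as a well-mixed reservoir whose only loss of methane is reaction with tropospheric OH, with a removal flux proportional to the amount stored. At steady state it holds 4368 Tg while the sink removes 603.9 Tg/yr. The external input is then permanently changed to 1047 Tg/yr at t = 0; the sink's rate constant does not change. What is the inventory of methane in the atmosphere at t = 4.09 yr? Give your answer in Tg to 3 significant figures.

τ = M₀/F₀ = 4368/603.9 = 7.233 yr; rate constant k = 1/τ.
New steady state M_∞ = F₁/k = F₁·τ = 1047 × 7.233 = 7572.9 Tg.
M(t) = M_∞ + (M₀ − M_∞)·e^(−t/τ); t/τ = 4.09/7.233 = 0.5655, so e^(−t/τ) = 0.5681.
M(t) = 7572.9 − 3205 × 0.5681 = 5752.2 Tg.

5750 Tg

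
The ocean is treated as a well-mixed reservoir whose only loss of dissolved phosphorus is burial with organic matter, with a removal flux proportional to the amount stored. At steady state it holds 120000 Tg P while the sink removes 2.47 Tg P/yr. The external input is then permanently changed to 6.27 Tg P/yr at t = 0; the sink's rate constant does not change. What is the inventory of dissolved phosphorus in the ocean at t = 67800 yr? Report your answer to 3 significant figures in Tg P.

259000 Tg P

The sink rate constant is k = F₀/M₀ = 2.47/120000 = 2.058×10^-5 yr⁻¹.
Solving dM/dt = F₁ − kM with M(0) = M₀ gives M(t) = F₁/k + (M₀ − F₁/k)·e^(−kt).
F₁/k = 6.27/2.058×10^-5 = 304620 Tg P; kt = 2.058×10^-5 × 67800 = 1.396, e^(−kt) = 0.2477.
M(67800) = 304620 + (120000 − 304620) × 0.2477 = 304620 − 45730 = 258890 Tg P.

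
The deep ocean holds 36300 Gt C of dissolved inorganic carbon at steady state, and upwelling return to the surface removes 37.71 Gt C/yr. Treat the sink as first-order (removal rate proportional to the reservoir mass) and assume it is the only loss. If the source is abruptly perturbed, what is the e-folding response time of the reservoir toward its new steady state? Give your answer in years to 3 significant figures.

963 yr

For a linear reservoir the response time equals the residence time τ = M/F.
τ = 36300 / 37.71 = 962.6 yr.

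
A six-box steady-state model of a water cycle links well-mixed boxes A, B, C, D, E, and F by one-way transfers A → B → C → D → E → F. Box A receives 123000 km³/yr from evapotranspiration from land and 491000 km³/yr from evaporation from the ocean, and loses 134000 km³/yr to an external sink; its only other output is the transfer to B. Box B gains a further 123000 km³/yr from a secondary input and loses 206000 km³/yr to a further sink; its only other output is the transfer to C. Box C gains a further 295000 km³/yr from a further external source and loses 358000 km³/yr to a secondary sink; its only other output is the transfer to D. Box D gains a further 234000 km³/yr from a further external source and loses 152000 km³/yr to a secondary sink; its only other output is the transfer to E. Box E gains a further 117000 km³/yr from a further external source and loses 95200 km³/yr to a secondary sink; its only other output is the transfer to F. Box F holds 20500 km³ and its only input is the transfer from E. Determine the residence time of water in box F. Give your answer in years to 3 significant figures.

0.0468 yr

Box A: F(A→B) = (123000 + 491000) − 134000 = 480000 km³/yr.
Box B: F(B→C) = (480000 + 123000) − 206000 = 397000 km³/yr.
Box C: F(C→D) = (397000 + 295000) − 358000 = 334000 km³/yr.
Box D: F(D→E) = (334000 + 234000) − 152000 = 416000 km³/yr.
Box E: F(E→F) = (416000 + 117000) − 95200 = 437800 km³/yr.
Box F throughput = its input = 437800 km³/yr; τ = 20500 / 437800 = 0.04683 yr.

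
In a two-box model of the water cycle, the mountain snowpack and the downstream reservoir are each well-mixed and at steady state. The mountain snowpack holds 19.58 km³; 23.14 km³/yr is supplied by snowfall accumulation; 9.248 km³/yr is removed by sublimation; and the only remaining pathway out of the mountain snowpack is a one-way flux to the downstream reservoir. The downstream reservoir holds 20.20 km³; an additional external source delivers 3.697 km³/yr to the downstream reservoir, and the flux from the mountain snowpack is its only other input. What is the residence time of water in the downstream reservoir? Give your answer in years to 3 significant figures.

Balance the mountain snowpack: ΣF_in = 23.140 km³/yr.
Flux to the downstream reservoir = ΣF_in − (9.248) = 13.892 km³/yr.
Total input to the downstream reservoir = 13.892 + 3.697 = 17.589 km³/yr; at steady state this equals its total output.
τ = M / F = 20.20 / 17.589 = 1.148 yr.

1.15 yr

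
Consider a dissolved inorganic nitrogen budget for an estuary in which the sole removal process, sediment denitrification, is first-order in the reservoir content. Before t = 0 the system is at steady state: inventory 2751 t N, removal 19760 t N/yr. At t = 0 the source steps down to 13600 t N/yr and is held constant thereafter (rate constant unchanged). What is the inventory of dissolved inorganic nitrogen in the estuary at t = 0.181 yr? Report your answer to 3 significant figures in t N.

Residence time τ = M₀/F₀ = 0.1392 yr. The eventual steady state is M_∞ = M₀·(F₁/F₀) = 2751 × 13600/19760 = 1893.4 t N.
The anomaly ΔM(t) = M(t) − M_∞ decays as ΔM₀·e^(−t/τ) with ΔM₀ = 2751 − 1893.4 = 857.6 t N.
At t = 0.181 yr, e^(−t/τ) = e^(−1.300) = 0.2725, so ΔM = 233.7 t N and M = 1893.4 + 233.7 = 2127.1 t N.

2130 t N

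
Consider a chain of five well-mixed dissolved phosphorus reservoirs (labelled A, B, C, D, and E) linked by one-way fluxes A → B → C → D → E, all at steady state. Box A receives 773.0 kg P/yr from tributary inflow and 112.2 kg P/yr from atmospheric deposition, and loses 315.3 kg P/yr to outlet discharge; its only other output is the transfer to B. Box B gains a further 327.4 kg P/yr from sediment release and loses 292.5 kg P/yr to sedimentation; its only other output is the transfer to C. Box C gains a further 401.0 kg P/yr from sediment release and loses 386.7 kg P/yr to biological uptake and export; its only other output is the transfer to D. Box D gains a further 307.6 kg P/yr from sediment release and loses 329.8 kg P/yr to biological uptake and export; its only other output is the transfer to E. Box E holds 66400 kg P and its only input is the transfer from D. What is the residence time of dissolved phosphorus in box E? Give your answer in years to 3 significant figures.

Box A: F(A→B) = (773.0 + 112.2) − 315.3 = 569.90 kg P/yr.
Box B: F(B→C) = (569.90 + 327.4) − 292.5 = 604.80 kg P/yr.
Box C: F(C→D) = (604.80 + 401.0) − 386.7 = 619.10 kg P/yr.
Box D: F(D→E) = (619.10 + 307.6) − 329.8 = 596.90 kg P/yr.
Box E throughput = its input = 596.90 kg P/yr; τ = 66400 / 596.90 = 111.2 yr.

111 yr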